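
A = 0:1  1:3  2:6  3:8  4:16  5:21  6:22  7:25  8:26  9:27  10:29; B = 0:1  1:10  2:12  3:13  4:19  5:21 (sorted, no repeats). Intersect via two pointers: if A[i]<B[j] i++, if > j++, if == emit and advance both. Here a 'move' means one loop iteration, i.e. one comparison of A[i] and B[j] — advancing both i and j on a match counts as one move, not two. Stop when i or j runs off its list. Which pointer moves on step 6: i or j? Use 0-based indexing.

i=0 j=0: 1==1 emit, i++,j++
i=1 j=1: 3<10, i++
i=2 j=1: 6<10, i++
i=3 j=1: 8<10, i++
i=4 j=1: 16>10, j++
i=4 j=2: 16>12, j++

j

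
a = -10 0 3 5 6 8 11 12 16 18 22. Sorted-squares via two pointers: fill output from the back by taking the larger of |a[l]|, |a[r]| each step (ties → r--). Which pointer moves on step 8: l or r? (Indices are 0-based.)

l=0 r=10: |-10|<=|22| out[10]=484, r--
l=0 r=9: |-10|<=|18| out[9]=324, r--
l=0 r=8: |-10|<=|16| out[8]=256, r--
l=0 r=7: |-10|<=|12| out[7]=144, r--
l=0 r=6: |-10|<=|11| out[6]=121, r--
l=0 r=5: |-10|>|8| out[5]=100, l++
l=1 r=5: |0|<=|8| out[4]=64, r--
l=1 r=4: |0|<=|6| out[3]=36, r--

r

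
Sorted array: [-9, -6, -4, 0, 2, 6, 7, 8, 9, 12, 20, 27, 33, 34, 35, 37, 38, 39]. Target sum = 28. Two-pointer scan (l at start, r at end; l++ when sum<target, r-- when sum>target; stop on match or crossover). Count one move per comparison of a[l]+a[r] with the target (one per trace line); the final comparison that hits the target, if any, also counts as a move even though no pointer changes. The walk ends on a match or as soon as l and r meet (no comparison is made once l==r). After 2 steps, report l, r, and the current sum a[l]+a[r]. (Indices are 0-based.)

[0,17] -9+39=30 >28 → r--
[0,16] -9+38=29 >28 → r--

l=0, r=15, sum=28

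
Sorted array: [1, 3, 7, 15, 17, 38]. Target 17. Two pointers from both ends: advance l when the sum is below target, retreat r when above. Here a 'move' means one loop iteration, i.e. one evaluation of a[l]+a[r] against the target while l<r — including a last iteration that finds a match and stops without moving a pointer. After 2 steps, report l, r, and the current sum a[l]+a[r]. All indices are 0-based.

l=0, r=3, sum=16

l=0 r=5: 1+38=39 >17, r--
l=0 r=4: 1+17=18 >17, r--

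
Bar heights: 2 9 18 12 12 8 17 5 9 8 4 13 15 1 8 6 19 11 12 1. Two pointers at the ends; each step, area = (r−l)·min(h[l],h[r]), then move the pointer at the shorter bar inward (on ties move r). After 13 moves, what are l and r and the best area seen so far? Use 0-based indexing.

[0,19] min(2,1)*19=19 best=19 * → r--
[0,18] min(2,12)*18=36 best=36 * → l++
[1,18] min(9,12)*17=153 best=153 * → l++
[2,18] min(18,12)*16=192 best=192 * → r--
[2,17] min(18,11)*15=165 best=192 → r--
[2,16] min(18,19)*14=252 best=252 * → l++
[3,16] min(12,19)*13=156 best=252 → l++
[4,16] min(12,19)*12=144 best=252 → l++
[5,16] min(8,19)*11=88 best=252 → l++
[6,16] min(17,19)*10=170 best=252 → l++
[7,16] min(5,19)*9=45 best=252 → l++
[8,16] min(9,19)*8=72 best=252 → l++
[9,16] min(8,19)*7=56 best=252 → l++

l=10, r=16, best area=252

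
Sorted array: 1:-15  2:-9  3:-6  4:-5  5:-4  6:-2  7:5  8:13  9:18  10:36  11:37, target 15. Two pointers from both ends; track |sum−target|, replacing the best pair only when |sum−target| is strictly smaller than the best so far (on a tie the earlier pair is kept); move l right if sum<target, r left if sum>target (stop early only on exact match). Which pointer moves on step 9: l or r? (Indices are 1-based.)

l

l=1 r=11: -15+37=22 d=7 *, r--
l=1 r=10: -15+36=21 d=6 *, r--
l=1 r=9: -15+18=3 d=12, l++
l=2 r=9: -9+18=9 d=6, l++
l=3 r=9: -6+18=12 d=3 *, l++
l=4 r=9: -5+18=13 d=2 *, l++
l=5 r=9: -4+18=14 d=1 *, l++
l=6 r=9: -2+18=16 d=1, r--
l=6 r=8: -2+13=11 d=4, l++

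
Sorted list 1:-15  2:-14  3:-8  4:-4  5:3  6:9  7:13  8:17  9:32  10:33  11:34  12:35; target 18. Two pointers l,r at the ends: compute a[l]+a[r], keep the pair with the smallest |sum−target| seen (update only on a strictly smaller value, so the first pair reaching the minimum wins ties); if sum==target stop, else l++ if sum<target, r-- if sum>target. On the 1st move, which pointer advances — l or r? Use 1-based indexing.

l=1 r=12: -15+35=20 d=2 *, r--

r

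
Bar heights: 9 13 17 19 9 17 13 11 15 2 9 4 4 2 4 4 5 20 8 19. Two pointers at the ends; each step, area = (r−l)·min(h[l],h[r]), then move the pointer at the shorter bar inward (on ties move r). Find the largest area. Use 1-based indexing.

max area = 304

[1,20] min(9,19)*19=171 best=171 * → l++
[2,20] min(13,19)*18=234 best=234 * → l++
[3,20] min(17,19)*17=289 best=289 * → l++
[4,20] min(19,19)*16=304 best=304 * → r--
[4,19] min(19,8)*15=120 best=304 → r--
[4,18] min(19,20)*14=266 best=304 → l++
[5,18] min(9,20)*13=117 best=304 → l++
[6,18] min(17,20)*12=204 best=304 → l++
[7,18] min(13,20)*11=143 best=304 → l++
[8,18] min(11,20)*10=110 best=304 → l++
[9,18] min(15,20)*9=135 best=304 → l++
[10,18] min(2,20)*8=16 best=304 → l++
[11,18] min(9,20)*7=63 best=304 → l++
[12,18] min(4,20)*6=24 best=304 → l++
[13,18] min(4,20)*5=20 best=304 → l++
[14,18] min(2,20)*4=8 best=304 → l++
[15,18] min(4,20)*3=12 best=304 → l++
[16,18] min(4,20)*2=8 best=304 → l++
[17,18] min(5,20)*1=5 best=304 → l++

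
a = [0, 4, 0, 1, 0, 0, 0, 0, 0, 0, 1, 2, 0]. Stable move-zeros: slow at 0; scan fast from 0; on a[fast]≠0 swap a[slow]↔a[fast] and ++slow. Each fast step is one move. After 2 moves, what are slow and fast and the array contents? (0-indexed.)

(s=0,f=0) a[fast]=0 → fast++
(s=0,f=1) a[fast]=4≠0 swap→a[0]=4 → slow++,fast++

slow=1, fast=2, a=[4, 0, 0, 1, 0, 0, 0, 0, 0, 0, 1, 2, 0]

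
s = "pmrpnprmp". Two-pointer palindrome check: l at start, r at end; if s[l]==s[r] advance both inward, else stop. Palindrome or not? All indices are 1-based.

[1,9] 'p'=='p' → l++,r--
[2,8] 'm'=='m' → l++,r--
[3,7] 'r'=='r' → l++,r--
[4,6] 'p'=='p' → l++,r--

palindrome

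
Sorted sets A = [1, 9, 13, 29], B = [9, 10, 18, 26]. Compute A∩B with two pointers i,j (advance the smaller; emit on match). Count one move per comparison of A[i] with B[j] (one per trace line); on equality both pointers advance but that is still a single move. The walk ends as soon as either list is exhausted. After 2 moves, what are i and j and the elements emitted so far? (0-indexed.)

i=0 j=0: 1<9, i++
i=1 j=0: 9==9 emit, i++,j++

i=2, j=1, emitted=[9]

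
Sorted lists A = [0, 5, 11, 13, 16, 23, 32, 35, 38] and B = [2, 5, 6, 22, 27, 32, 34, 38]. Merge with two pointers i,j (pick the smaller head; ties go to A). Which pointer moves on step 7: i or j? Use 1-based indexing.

i

i=1 j=1: A[i]=0<=B[j]=2 take 0, i++
i=2 j=1: A[i]=5>B[j]=2 take 2, j++
i=2 j=2: A[i]=5<=B[j]=5 take 5, i++
i=3 j=2: A[i]=11>B[j]=5 take 5, j++
i=3 j=3: A[i]=11>B[j]=6 take 6, j++
i=3 j=4: A[i]=11<=B[j]=22 take 11, i++
i=4 j=4: A[i]=13<=B[j]=22 take 13, i++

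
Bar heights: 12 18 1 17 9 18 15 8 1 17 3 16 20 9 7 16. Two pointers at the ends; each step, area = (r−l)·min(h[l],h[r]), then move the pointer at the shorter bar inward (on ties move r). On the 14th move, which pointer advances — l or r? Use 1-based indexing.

l=1 r=16: min(12,16)*15=180 best=180 *, l++
l=2 r=16: min(18,16)*14=224 best=224 *, r--
l=2 r=15: min(18,7)*13=91 best=224, r--
l=2 r=14: min(18,9)*12=108 best=224, r--
l=2 r=13: min(18,20)*11=198 best=224, l++
l=3 r=13: min(1,20)*10=10 best=224, l++
l=4 r=13: min(17,20)*9=153 best=224, l++
l=5 r=13: min(9,20)*8=72 best=224, l++
l=6 r=13: min(18,20)*7=126 best=224, l++
l=7 r=13: min(15,20)*6=90 best=224, l++
l=8 r=13: min(8,20)*5=40 best=224, l++
l=9 r=13: min(1,20)*4=4 best=224, l++
l=10 r=13: min(17,20)*3=51 best=224, l++
l=11 r=13: min(3,20)*2=6 best=224, l++

l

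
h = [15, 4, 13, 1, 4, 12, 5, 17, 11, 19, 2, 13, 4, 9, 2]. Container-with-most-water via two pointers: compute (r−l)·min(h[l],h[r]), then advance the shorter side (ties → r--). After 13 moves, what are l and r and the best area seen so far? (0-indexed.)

l=8, r=9, best area=143

l=0 r=14: min(15,2)*14=28 best=28 *, r--
l=0 r=13: min(15,9)*13=117 best=117 *, r--
l=0 r=12: min(15,4)*12=48 best=117, r--
l=0 r=11: min(15,13)*11=143 best=143 *, r--
l=0 r=10: min(15,2)*10=20 best=143, r--
l=0 r=9: min(15,19)*9=135 best=143, l++
l=1 r=9: min(4,19)*8=32 best=143, l++
l=2 r=9: min(13,19)*7=91 best=143, l++
l=3 r=9: min(1,19)*6=6 best=143, l++
l=4 r=9: min(4,19)*5=20 best=143, l++
l=5 r=9: min(12,19)*4=48 best=143, l++
l=6 r=9: min(5,19)*3=15 best=143, l++
l=7 r=9: min(17,19)*2=34 best=143, l++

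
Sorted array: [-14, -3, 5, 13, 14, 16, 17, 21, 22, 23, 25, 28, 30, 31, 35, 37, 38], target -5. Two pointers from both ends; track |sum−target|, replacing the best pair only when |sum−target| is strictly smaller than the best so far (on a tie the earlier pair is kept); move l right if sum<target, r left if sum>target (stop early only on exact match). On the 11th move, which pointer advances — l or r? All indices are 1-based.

[1,17] -14+38=24 d=29 * → r--
[1,16] -14+37=23 d=28 * → r--
[1,15] -14+35=21 d=26 * → r--
[1,14] -14+31=17 d=22 * → r--
[1,13] -14+30=16 d=21 * → r--
[1,12] -14+28=14 d=19 * → r--
[1,11] -14+25=11 d=16 * → r--
[1,10] -14+23=9 d=14 * → r--
[1,9] -14+22=8 d=13 * → r--
[1,8] -14+21=7 d=12 * → r--
[1,7] -14+17=3 d=8 * → r--

r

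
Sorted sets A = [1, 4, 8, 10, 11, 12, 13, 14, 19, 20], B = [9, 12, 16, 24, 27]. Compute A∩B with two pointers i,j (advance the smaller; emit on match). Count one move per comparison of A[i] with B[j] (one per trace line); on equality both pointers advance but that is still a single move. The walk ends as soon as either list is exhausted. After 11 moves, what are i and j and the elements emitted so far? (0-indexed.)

i=0 j=0: 1<9, i++
i=1 j=0: 4<9, i++
i=2 j=0: 8<9, i++
i=3 j=0: 10>9, j++
i=3 j=1: 10<12, i++
i=4 j=1: 11<12, i++
i=5 j=1: 12==12 emit, i++,j++
i=6 j=2: 13<16, i++
i=7 j=2: 14<16, i++
i=8 j=2: 19>16, j++
i=8 j=3: 19<24, i++

i=9, j=3, emitted=[12]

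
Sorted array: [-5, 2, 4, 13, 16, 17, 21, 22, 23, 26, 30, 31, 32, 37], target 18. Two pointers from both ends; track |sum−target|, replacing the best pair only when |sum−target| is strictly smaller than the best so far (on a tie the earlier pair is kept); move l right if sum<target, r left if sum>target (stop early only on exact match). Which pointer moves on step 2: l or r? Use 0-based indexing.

r

l=0 r=13: -5+37=32 d=14 *, r--
l=0 r=12: -5+32=27 d=9 *, r--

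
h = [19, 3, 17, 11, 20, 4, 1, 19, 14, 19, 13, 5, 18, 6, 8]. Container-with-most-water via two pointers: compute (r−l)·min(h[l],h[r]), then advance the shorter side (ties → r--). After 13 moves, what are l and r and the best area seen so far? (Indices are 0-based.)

l=3, r=4, best area=216

l=0 r=14: min(19,8)*14=112 best=112 *, r--
l=0 r=13: min(19,6)*13=78 best=112, r--
l=0 r=12: min(19,18)*12=216 best=216 *, r--
l=0 r=11: min(19,5)*11=55 best=216, r--
l=0 r=10: min(19,13)*10=130 best=216, r--
l=0 r=9: min(19,19)*9=171 best=216, r--
l=0 r=8: min(19,14)*8=112 best=216, r--
l=0 r=7: min(19,19)*7=133 best=216, r--
l=0 r=6: min(19,1)*6=6 best=216, r--
l=0 r=5: min(19,4)*5=20 best=216, r--
l=0 r=4: min(19,20)*4=76 best=216, l++
l=1 r=4: min(3,20)*3=9 best=216, l++
l=2 r=4: min(17,20)*2=34 best=216, l++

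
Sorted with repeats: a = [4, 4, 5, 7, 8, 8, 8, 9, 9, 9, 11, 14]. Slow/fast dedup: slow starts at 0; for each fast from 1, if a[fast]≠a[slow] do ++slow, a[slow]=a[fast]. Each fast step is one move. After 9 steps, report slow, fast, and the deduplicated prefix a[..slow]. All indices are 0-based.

(s=0,f=1) a[fast]=4=a[slow] dup → fast++
(s=0,f=2) a[fast]=5≠a[slow]=4 write a[1]=5 → slow++,fast++
(s=1,f=3) a[fast]=7≠a[slow]=5 write a[2]=7 → slow++,fast++
(s=2,f=4) a[fast]=8≠a[slow]=7 write a[3]=8 → slow++,fast++
(s=3,f=5) a[fast]=8=a[slow] dup → fast++
(s=3,f=6) a[fast]=8=a[slow] dup → fast++
(s=3,f=7) a[fast]=9≠a[slow]=8 write a[4]=9 → slow++,fast++
(s=4,f=8) a[fast]=9=a[slow] dup → fast++
(s=4,f=9) a[fast]=9=a[slow] dup → fast++

slow=4, fast=10, prefix=[4, 5, 7, 8, 9]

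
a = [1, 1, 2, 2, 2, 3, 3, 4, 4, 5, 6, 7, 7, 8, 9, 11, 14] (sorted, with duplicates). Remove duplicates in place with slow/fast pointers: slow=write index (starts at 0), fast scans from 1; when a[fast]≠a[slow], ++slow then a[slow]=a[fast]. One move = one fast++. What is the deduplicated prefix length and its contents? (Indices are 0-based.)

length 11; prefix = [1, 2, 3, 4, 5, 6, 7, 8, 9, 11, 14]

(s=0,f=1) a[fast]=1=a[slow] dup → fast++
(s=0,f=2) a[fast]=2≠a[slow]=1 write a[1]=2 → slow++,fast++
(s=1,f=3) a[fast]=2=a[slow] dup → fast++
(s=1,f=4) a[fast]=2=a[slow] dup → fast++
(s=1,f=5) a[fast]=3≠a[slow]=2 write a[2]=3 → slow++,fast++
(s=2,f=6) a[fast]=3=a[slow] dup → fast++
(s=2,f=7) a[fast]=4≠a[slow]=3 write a[3]=4 → slow++,fast++
(s=3,f=8) a[fast]=4=a[slow] dup → fast++
(s=3,f=9) a[fast]=5≠a[slow]=4 write a[4]=5 → slow++,fast++
(s=4,f=10) a[fast]=6≠a[slow]=5 write a[5]=6 → slow++,fast++
(s=5,f=11) a[fast]=7≠a[slow]=6 write a[6]=7 → slow++,fast++
(s=6,f=12) a[fast]=7=a[slow] dup → fast++
(s=6,f=13) a[fast]=8≠a[slow]=7 write a[7]=8 → slow++,fast++
(s=7,f=14) a[fast]=9≠a[slow]=8 write a[8]=9 → slow++,fast++
(s=8,f=15) a[fast]=11≠a[slow]=9 write a[9]=11 → slow++,fast++
(s=9,f=16) a[fast]=14≠a[slow]=11 write a[10]=14 → slow++,fast++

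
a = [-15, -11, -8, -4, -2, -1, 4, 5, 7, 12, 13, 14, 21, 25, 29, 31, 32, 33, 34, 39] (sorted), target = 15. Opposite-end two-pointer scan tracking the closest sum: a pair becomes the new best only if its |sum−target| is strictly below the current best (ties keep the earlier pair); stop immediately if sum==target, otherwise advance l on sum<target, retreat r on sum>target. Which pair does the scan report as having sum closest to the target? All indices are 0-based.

pair (-15, 31) with sum 16 (|Δ|=1)

l=0 r=19: -15+39=24 d=9 *, r--
l=0 r=18: -15+34=19 d=4 *, r--
l=0 r=17: -15+33=18 d=3 *, r--
l=0 r=16: -15+32=17 d=2 *, r--
l=0 r=15: -15+31=16 d=1 *, r--
l=0 r=14: -15+29=14 d=1, l++
l=1 r=14: -11+29=18 d=3, r--
l=1 r=13: -11+25=14 d=1, l++
l=2 r=13: -8+25=17 d=2, r--
l=2 r=12: -8+21=13 d=2, l++
l=3 r=12: -4+21=17 d=2, r--
l=3 r=11: -4+14=10 d=5, l++
l=4 r=11: -2+14=12 d=3, l++
l=5 r=11: -1+14=13 d=2, l++
l=6 r=11: 4+14=18 d=3, r--
l=6 r=10: 4+13=17 d=2, r--
l=6 r=9: 4+12=16 d=1, r--
l=6 r=8: 4+7=11 d=4, l++
l=7 r=8: 5+7=12 d=3, l++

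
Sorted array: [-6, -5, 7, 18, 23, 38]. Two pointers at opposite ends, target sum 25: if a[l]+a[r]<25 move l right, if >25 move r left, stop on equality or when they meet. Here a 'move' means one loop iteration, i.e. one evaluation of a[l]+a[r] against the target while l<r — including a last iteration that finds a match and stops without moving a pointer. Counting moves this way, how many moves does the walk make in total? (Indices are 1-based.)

5 moves

[1,6] -6+38=32 >25 → r--
[1,5] -6+23=17 <25 → l++
[2,5] -5+23=18 <25 → l++
[3,5] 7+23=30 >25 → r--
[3,4] 7+18=25 → found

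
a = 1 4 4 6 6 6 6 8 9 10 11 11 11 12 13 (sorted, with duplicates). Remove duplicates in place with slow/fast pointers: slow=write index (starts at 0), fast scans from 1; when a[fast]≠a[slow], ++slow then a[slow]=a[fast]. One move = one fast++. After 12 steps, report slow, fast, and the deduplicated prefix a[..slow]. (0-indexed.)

slow=6, fast=13, prefix=[1, 4, 6, 8, 9, 10, 11]

(s=0,f=1) a[fast]=4≠a[slow]=1 write a[1]=4 → slow++,fast++
(s=1,f=2) a[fast]=4=a[slow] dup → fast++
(s=1,f=3) a[fast]=6≠a[slow]=4 write a[2]=6 → slow++,fast++
(s=2,f=4) a[fast]=6=a[slow] dup → fast++
(s=2,f=5) a[fast]=6=a[slow] dup → fast++
(s=2,f=6) a[fast]=6=a[slow] dup → fast++
(s=2,f=7) a[fast]=8≠a[slow]=6 write a[3]=8 → slow++,fast++
(s=3,f=8) a[fast]=9≠a[slow]=8 write a[4]=9 → slow++,fast++
(s=4,f=9) a[fast]=10≠a[slow]=9 write a[5]=10 → slow++,fast++
(s=5,f=10) a[fast]=11≠a[slow]=10 write a[6]=11 → slow++,fast++
(s=6,f=11) a[fast]=11=a[slow] dup → fast++
(s=6,f=12) a[fast]=11=a[slow] dup → fast++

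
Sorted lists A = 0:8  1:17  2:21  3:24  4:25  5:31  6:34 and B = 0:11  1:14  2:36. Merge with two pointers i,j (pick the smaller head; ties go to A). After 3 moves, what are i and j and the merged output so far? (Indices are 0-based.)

i=1, j=2, merged so far=[8, 11, 14]

i=0 j=0: A[i]=8<=B[j]=11 take 8, i++
i=1 j=0: A[i]=17>B[j]=11 take 11, j++
i=1 j=1: A[i]=17>B[j]=14 take 14, j++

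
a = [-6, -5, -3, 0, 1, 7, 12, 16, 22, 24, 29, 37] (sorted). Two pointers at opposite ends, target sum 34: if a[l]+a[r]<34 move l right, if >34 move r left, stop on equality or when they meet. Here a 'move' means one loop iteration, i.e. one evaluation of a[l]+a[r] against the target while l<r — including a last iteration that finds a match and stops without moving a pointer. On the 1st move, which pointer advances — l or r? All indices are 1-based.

l=1 r=12: -6+37=31 <34, l++

l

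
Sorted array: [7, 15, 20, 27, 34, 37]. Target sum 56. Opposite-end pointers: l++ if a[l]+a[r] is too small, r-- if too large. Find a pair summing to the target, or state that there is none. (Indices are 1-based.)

no pair

[1,6] 7+37=44 <56 → l++
[2,6] 15+37=52 <56 → l++
[3,6] 20+37=57 >56 → r--
[3,5] 20+34=54 <56 → l++
[4,5] 27+34=61 >56 → r--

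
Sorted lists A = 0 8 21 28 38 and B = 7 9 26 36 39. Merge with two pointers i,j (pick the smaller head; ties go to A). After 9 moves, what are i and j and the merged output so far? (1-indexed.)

[i=1,j=1] A[i]=0<=B[j]=7 take 0 → i++
[i=2,j=1] A[i]=8>B[j]=7 take 7 → j++
[i=2,j=2] A[i]=8<=B[j]=9 take 8 → i++
[i=3,j=2] A[i]=21>B[j]=9 take 9 → j++
[i=3,j=3] A[i]=21<=B[j]=26 take 21 → i++
[i=4,j=3] A[i]=28>B[j]=26 take 26 → j++
[i=4,j=4] A[i]=28<=B[j]=36 take 28 → i++
[i=5,j=4] A[i]=38>B[j]=36 take 36 → j++
[i=5,j=5] A[i]=38<=B[j]=39 take 38 → i++

i=6, j=5, merged so far=[0, 7, 8, 9, 21, 26, 28, 36, 38]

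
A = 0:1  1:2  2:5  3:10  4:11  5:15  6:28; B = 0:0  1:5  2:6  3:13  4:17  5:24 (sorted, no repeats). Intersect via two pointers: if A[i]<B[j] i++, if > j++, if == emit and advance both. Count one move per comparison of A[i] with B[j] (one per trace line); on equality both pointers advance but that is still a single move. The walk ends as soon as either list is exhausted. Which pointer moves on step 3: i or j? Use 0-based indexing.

[i=0,j=0] 1>0 → j++
[i=0,j=1] 1<5 → i++
[i=1,j=1] 2<5 → i++

i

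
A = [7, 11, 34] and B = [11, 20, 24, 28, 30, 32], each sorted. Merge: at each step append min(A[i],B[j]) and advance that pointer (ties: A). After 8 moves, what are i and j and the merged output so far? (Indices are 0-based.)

[i=0,j=0] A[i]=7<=B[j]=11 take 7 → i++
[i=1,j=0] A[i]=11<=B[j]=11 take 11 → i++
[i=2,j=0] A[i]=34>B[j]=11 take 11 → j++
[i=2,j=1] A[i]=34>B[j]=20 take 20 → j++
[i=2,j=2] A[i]=34>B[j]=24 take 24 → j++
[i=2,j=3] A[i]=34>B[j]=28 take 28 → j++
[i=2,j=4] A[i]=34>B[j]=30 take 30 → j++
[i=2,j=5] A[i]=34>B[j]=32 take 32 → j++

i=2, j=6, merged so far=[7, 11, 11, 20, 24, 28, 30, 32]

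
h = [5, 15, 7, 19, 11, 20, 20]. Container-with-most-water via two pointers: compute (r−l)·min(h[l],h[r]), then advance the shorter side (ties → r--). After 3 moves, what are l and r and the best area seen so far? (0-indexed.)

l=3, r=6, best area=75

l=0 r=6: min(5,20)*6=30 best=30 *, l++
l=1 r=6: min(15,20)*5=75 best=75 *, l++
l=2 r=6: min(7,20)*4=28 best=75, l++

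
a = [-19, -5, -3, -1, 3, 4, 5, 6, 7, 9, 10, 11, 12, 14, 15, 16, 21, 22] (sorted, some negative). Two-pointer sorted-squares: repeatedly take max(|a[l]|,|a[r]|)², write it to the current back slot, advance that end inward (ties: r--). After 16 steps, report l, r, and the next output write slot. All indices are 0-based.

l=2, r=3, next write slot=1

l=0 r=17: |-19|<=|22| out[17]=484, r--
l=0 r=16: |-19|<=|21| out[16]=441, r--
l=0 r=15: |-19|>|16| out[15]=361, l++
l=1 r=15: |-5|<=|16| out[14]=256, r--
l=1 r=14: |-5|<=|15| out[13]=225, r--
l=1 r=13: |-5|<=|14| out[12]=196, r--
l=1 r=12: |-5|<=|12| out[11]=144, r--
l=1 r=11: |-5|<=|11| out[10]=121, r--
l=1 r=10: |-5|<=|10| out[9]=100, r--
l=1 r=9: |-5|<=|9| out[8]=81, r--
l=1 r=8: |-5|<=|7| out[7]=49, r--
l=1 r=7: |-5|<=|6| out[6]=36, r--
l=1 r=6: |-5|<=|5| out[5]=25, r--
l=1 r=5: |-5|>|4| out[4]=25, l++
l=2 r=5: |-3|<=|4| out[3]=16, r--
l=2 r=4: |-3|<=|3| out[2]=9, r--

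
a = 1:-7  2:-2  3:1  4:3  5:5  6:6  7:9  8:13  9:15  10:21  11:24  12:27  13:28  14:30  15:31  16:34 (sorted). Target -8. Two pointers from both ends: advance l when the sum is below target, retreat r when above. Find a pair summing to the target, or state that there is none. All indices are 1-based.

no pair

[1,16] -7+34=27 >-8 → r--
[1,15] -7+31=24 >-8 → r--
[1,14] -7+30=23 >-8 → r--
[1,13] -7+28=21 >-8 → r--
[1,12] -7+27=20 >-8 → r--
[1,11] -7+24=17 >-8 → r--
[1,10] -7+21=14 >-8 → r--
[1,9] -7+15=8 >-8 → r--
[1,8] -7+13=6 >-8 → r--
[1,7] -7+9=2 >-8 → r--
[1,6] -7+6=-1 >-8 → r--
[1,5] -7+5=-2 >-8 → r--
[1,4] -7+3=-4 >-8 → r--
[1,3] -7+1=-6 >-8 → r--
[1,2] -7+-2=-9 <-8 → l++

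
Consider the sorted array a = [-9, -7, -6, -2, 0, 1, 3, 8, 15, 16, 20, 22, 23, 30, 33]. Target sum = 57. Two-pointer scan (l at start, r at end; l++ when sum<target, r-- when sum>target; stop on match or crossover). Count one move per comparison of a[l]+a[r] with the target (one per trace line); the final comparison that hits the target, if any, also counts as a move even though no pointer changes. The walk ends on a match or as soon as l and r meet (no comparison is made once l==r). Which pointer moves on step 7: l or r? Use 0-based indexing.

l=0 r=14: -9+33=24 <57, l++
l=1 r=14: -7+33=26 <57, l++
l=2 r=14: -6+33=27 <57, l++
l=3 r=14: -2+33=31 <57, l++
l=4 r=14: 0+33=33 <57, l++
l=5 r=14: 1+33=34 <57, l++
l=6 r=14: 3+33=36 <57, l++

l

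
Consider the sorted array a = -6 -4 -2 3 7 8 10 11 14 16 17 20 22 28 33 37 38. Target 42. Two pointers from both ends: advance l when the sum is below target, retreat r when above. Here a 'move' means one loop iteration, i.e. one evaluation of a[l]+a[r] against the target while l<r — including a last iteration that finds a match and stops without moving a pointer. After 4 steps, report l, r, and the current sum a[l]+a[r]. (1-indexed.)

l=5, r=17, sum=45

[1,17] -6+38=32 <42 → l++
[2,17] -4+38=34 <42 → l++
[3,17] -2+38=36 <42 → l++
[4,17] 3+38=41 <42 → l++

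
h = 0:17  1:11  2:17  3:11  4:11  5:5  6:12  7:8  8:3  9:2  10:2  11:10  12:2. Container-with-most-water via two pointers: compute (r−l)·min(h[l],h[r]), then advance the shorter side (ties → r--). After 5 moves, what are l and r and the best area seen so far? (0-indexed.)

[0,12] min(17,2)*12=24 best=24 * → r--
[0,11] min(17,10)*11=110 best=110 * → r--
[0,10] min(17,2)*10=20 best=110 → r--
[0,9] min(17,2)*9=18 best=110 → r--
[0,8] min(17,3)*8=24 best=110 → r--

l=0, r=7, best area=110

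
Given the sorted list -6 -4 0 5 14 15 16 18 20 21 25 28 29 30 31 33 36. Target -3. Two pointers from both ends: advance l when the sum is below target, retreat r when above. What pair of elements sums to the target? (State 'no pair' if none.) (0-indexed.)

l=0 r=16: -6+36=30 >-3, r--
l=0 r=15: -6+33=27 >-3, r--
l=0 r=14: -6+31=25 >-3, r--
l=0 r=13: -6+30=24 >-3, r--
l=0 r=12: -6+29=23 >-3, r--
l=0 r=11: -6+28=22 >-3, r--
l=0 r=10: -6+25=19 >-3, r--
l=0 r=9: -6+21=15 >-3, r--
l=0 r=8: -6+20=14 >-3, r--
l=0 r=7: -6+18=12 >-3, r--
l=0 r=6: -6+16=10 >-3, r--
l=0 r=5: -6+15=9 >-3, r--
l=0 r=4: -6+14=8 >-3, r--
l=0 r=3: -6+5=-1 >-3, r--
l=0 r=2: -6+0=-6 <-3, l++
l=1 r=2: -4+0=-4 <-3, l++

no pair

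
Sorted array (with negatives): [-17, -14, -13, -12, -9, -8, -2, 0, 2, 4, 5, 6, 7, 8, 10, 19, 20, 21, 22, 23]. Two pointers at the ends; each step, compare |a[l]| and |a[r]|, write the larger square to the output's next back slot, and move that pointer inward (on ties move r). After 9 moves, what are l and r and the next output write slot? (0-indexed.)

l=4, r=14, next write slot=10

l=0 r=19: |-17|<=|23| out[19]=529, r--
l=0 r=18: |-17|<=|22| out[18]=484, r--
l=0 r=17: |-17|<=|21| out[17]=441, r--
l=0 r=16: |-17|<=|20| out[16]=400, r--
l=0 r=15: |-17|<=|19| out[15]=361, r--
l=0 r=14: |-17|>|10| out[14]=289, l++
l=1 r=14: |-14|>|10| out[13]=196, l++
l=2 r=14: |-13|>|10| out[12]=169, l++
l=3 r=14: |-12|>|10| out[11]=144, l++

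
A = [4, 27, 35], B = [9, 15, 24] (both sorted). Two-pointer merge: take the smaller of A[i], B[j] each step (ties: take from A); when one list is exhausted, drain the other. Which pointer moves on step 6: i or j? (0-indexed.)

i=0 j=0: A[i]=4<=B[j]=9 take 4, i++
i=1 j=0: A[i]=27>B[j]=9 take 9, j++
i=1 j=1: A[i]=27>B[j]=15 take 15, j++
i=1 j=2: A[i]=27>B[j]=24 take 24, j++
i=1 j=3: B done, take A[i]=27, i++
i=2 j=3: B done, take A[i]=35, i++

i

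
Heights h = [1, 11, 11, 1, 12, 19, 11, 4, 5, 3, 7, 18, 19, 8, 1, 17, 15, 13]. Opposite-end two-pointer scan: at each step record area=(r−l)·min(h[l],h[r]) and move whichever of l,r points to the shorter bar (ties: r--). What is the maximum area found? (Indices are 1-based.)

max area = 176

l=1 r=18: min(1,13)*17=17 best=17 *, l++
l=2 r=18: min(11,13)*16=176 best=176 *, l++
l=3 r=18: min(11,13)*15=165 best=176, l++
l=4 r=18: min(1,13)*14=14 best=176, l++
l=5 r=18: min(12,13)*13=156 best=176, l++
l=6 r=18: min(19,13)*12=156 best=176, r--
l=6 r=17: min(19,15)*11=165 best=176, r--
l=6 r=16: min(19,17)*10=170 best=176, r--
l=6 r=15: min(19,1)*9=9 best=176, r--
l=6 r=14: min(19,8)*8=64 best=176, r--
l=6 r=13: min(19,19)*7=133 best=176, r--
l=6 r=12: min(19,18)*6=108 best=176, r--
l=6 r=11: min(19,7)*5=35 best=176, r--
l=6 r=10: min(19,3)*4=12 best=176, r--
l=6 r=9: min(19,5)*3=15 best=176, r--
l=6 r=8: min(19,4)*2=8 best=176, r--
l=6 r=7: min(19,11)*1=11 best=176, r--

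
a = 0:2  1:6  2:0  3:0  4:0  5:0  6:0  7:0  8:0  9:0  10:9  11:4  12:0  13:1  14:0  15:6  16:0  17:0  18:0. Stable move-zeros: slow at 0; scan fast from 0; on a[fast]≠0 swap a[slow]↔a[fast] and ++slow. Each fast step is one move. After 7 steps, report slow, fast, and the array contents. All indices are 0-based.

slow=2, fast=7, a=[2, 6, 0, 0, 0, 0, 0, 0, 0, 0, 9, 4, 0, 1, 0, 6, 0, 0, 0]

(s=0,f=0) a[fast]=2≠0 swap→a[0]=2 → slow++,fast++
(s=1,f=1) a[fast]=6≠0 swap→a[1]=6 → slow++,fast++
(s=2,f=2) a[fast]=0 → fast++
(s=2,f=3) a[fast]=0 → fast++
(s=2,f=4) a[fast]=0 → fast++
(s=2,f=5) a[fast]=0 → fast++
(s=2,f=6) a[fast]=0 → fast++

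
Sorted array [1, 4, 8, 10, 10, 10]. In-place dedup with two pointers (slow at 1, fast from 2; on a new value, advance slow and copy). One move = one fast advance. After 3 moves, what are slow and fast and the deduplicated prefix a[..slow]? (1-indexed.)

(s=1,f=2) a[fast]=4≠a[slow]=1 write a[2]=4 → slow++,fast++
(s=2,f=3) a[fast]=8≠a[slow]=4 write a[3]=8 → slow++,fast++
(s=3,f=4) a[fast]=10≠a[slow]=8 write a[4]=10 → slow++,fast++

slow=4, fast=5, prefix=[1, 4, 8, 10]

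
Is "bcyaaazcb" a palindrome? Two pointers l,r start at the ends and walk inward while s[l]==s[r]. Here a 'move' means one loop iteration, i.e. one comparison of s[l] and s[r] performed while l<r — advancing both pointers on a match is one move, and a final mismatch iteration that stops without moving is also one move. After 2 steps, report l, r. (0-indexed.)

[0,8] 'b'=='b' → l++,r--
[1,7] 'c'=='c' → l++,r--

l=2, r=6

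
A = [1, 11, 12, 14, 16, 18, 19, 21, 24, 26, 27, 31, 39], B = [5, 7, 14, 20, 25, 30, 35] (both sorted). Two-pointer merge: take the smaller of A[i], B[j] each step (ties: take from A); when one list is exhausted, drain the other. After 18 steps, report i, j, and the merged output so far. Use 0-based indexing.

i=12, j=6, merged so far=[1, 5, 7, 11, 12, 14, 14, 16, 18, 19, 20, 21, 24, 25, 26, 27, 30, 31]

[i=0,j=0] A[i]=1<=B[j]=5 take 1 → i++
[i=1,j=0] A[i]=11>B[j]=5 take 5 → j++
[i=1,j=1] A[i]=11>B[j]=7 take 7 → j++
[i=1,j=2] A[i]=11<=B[j]=14 take 11 → i++
[i=2,j=2] A[i]=12<=B[j]=14 take 12 → i++
[i=3,j=2] A[i]=14<=B[j]=14 take 14 → i++
[i=4,j=2] A[i]=16>B[j]=14 take 14 → j++
[i=4,j=3] A[i]=16<=B[j]=20 take 16 → i++
[i=5,j=3] A[i]=18<=B[j]=20 take 18 → i++
[i=6,j=3] A[i]=19<=B[j]=20 take 19 → i++
[i=7,j=3] A[i]=21>B[j]=20 take 20 → j++
[i=7,j=4] A[i]=21<=B[j]=25 take 21 → i++
[i=8,j=4] A[i]=24<=B[j]=25 take 24 → i++
[i=9,j=4] A[i]=26>B[j]=25 take 25 → j++
[i=9,j=5] A[i]=26<=B[j]=30 take 26 → i++
[i=10,j=5] A[i]=27<=B[j]=30 take 27 → i++
[i=11,j=5] A[i]=31>B[j]=30 take 30 → j++
[i=11,j=6] A[i]=31<=B[j]=35 take 31 → i++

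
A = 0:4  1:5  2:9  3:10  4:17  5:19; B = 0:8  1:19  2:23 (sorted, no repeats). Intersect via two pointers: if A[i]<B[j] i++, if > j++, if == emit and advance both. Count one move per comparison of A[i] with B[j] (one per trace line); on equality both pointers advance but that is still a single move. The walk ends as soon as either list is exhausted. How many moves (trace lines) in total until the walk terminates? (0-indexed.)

[i=0,j=0] 4<8 → i++
[i=1,j=0] 5<8 → i++
[i=2,j=0] 9>8 → j++
[i=2,j=1] 9<19 → i++
[i=3,j=1] 10<19 → i++
[i=4,j=1] 17<19 → i++
[i=5,j=1] 19==19 emit → i++,j++

7 moves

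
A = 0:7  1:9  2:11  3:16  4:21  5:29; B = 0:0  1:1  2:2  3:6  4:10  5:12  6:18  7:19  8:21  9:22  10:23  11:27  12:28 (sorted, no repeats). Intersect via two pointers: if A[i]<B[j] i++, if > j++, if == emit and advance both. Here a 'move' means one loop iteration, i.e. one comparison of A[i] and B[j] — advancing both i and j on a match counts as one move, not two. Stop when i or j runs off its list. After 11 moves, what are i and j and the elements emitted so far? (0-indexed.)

i=0 j=0: 7>0, j++
i=0 j=1: 7>1, j++
i=0 j=2: 7>2, j++
i=0 j=3: 7>6, j++
i=0 j=4: 7<10, i++
i=1 j=4: 9<10, i++
i=2 j=4: 11>10, j++
i=2 j=5: 11<12, i++
i=3 j=5: 16>12, j++
i=3 j=6: 16<18, i++
i=4 j=6: 21>18, j++

i=4, j=7, emitted=[]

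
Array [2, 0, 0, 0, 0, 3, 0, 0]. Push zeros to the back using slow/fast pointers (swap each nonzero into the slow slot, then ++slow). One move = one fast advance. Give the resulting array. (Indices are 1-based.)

[2, 3, 0, 0, 0, 0, 0, 0]

slow=1 fast=1: a[fast]=2≠0 swap→a[1]=2, slow++,fast++
slow=2 fast=2: a[fast]=0, fast++
slow=2 fast=3: a[fast]=0, fast++
slow=2 fast=4: a[fast]=0, fast++
slow=2 fast=5: a[fast]=0, fast++
slow=2 fast=6: a[fast]=3≠0 swap→a[2]=3, slow++,fast++
slow=3 fast=7: a[fast]=0, fast++
slow=3 fast=8: a[fast]=0, fast++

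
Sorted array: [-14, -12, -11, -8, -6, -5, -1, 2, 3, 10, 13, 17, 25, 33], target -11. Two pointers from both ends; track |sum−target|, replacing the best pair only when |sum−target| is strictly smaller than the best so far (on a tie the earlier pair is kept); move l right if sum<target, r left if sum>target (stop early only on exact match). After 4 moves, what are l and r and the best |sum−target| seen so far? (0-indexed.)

[0,13] -14+33=19 d=30 * → r--
[0,12] -14+25=11 d=22 * → r--
[0,11] -14+17=3 d=14 * → r--
[0,10] -14+13=-1 d=10 * → r--

l=0, r=9, best |Δ|=10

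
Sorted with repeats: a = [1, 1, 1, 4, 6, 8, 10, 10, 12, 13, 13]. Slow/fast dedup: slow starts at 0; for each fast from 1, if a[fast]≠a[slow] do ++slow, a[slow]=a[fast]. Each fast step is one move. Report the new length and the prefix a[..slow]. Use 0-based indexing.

(s=0,f=1) a[fast]=1=a[slow] dup → fast++
(s=0,f=2) a[fast]=1=a[slow] dup → fast++
(s=0,f=3) a[fast]=4≠a[slow]=1 write a[1]=4 → slow++,fast++
(s=1,f=4) a[fast]=6≠a[slow]=4 write a[2]=6 → slow++,fast++
(s=2,f=5) a[fast]=8≠a[slow]=6 write a[3]=8 → slow++,fast++
(s=3,f=6) a[fast]=10≠a[slow]=8 write a[4]=10 → slow++,fast++
(s=4,f=7) a[fast]=10=a[slow] dup → fast++
(s=4,f=8) a[fast]=12≠a[slow]=10 write a[5]=12 → slow++,fast++
(s=5,f=9) a[fast]=13≠a[slow]=12 write a[6]=13 → slow++,fast++
(s=6,f=10) a[fast]=13=a[slow] dup → fast++

length 7; prefix = [1, 4, 6, 8, 10, 12, 13]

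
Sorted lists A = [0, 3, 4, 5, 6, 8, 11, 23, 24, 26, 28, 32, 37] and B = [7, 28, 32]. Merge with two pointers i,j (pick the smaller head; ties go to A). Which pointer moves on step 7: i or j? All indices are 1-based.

[i=1,j=1] A[i]=0<=B[j]=7 take 0 → i++
[i=2,j=1] A[i]=3<=B[j]=7 take 3 → i++
[i=3,j=1] A[i]=4<=B[j]=7 take 4 → i++
[i=4,j=1] A[i]=5<=B[j]=7 take 5 → i++
[i=5,j=1] A[i]=6<=B[j]=7 take 6 → i++
[i=6,j=1] A[i]=8>B[j]=7 take 7 → j++
[i=6,j=2] A[i]=8<=B[j]=28 take 8 → i++

i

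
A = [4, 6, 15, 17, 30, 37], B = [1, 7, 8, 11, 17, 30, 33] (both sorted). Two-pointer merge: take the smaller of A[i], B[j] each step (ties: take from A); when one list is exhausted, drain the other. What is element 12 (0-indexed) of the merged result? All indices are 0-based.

merged[12] = 37

[i=0,j=0] A[i]=4>B[j]=1 take 1 → j++
[i=0,j=1] A[i]=4<=B[j]=7 take 4 → i++
[i=1,j=1] A[i]=6<=B[j]=7 take 6 → i++
[i=2,j=1] A[i]=15>B[j]=7 take 7 → j++
[i=2,j=2] A[i]=15>B[j]=8 take 8 → j++
[i=2,j=3] A[i]=15>B[j]=11 take 11 → j++
[i=2,j=4] A[i]=15<=B[j]=17 take 15 → i++
[i=3,j=4] A[i]=17<=B[j]=17 take 17 → i++
[i=4,j=4] A[i]=30>B[j]=17 take 17 → j++
[i=4,j=5] A[i]=30<=B[j]=30 take 30 → i++
[i=5,j=5] A[i]=37>B[j]=30 take 30 → j++
[i=5,j=6] A[i]=37>B[j]=33 take 33 → j++
[i=5,j=7] B done, take A[i]=37 → i++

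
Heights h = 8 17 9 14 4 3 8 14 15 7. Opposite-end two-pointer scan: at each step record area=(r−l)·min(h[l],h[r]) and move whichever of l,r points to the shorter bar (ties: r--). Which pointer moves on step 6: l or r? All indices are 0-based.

r

[0,9] min(8,7)*9=63 best=63 * → r--
[0,8] min(8,15)*8=64 best=64 * → l++
[1,8] min(17,15)*7=105 best=105 * → r--
[1,7] min(17,14)*6=84 best=105 → r--
[1,6] min(17,8)*5=40 best=105 → r--
[1,5] min(17,3)*4=12 best=105 → r--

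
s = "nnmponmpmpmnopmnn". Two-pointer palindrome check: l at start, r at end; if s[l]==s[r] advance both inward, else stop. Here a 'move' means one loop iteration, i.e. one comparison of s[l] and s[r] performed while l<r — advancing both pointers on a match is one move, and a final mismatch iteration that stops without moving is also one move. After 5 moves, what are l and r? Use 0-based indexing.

[0,16] 'n'=='n' → l++,r--
[1,15] 'n'=='n' → l++,r--
[2,14] 'm'=='m' → l++,r--
[3,13] 'p'=='p' → l++,r--
[4,12] 'o'=='o' → l++,r--

l=5, r=11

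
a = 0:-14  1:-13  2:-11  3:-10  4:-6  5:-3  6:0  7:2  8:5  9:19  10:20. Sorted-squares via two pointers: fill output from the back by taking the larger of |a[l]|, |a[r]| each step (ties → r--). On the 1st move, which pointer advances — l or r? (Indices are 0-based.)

r

l=0 r=10: |-14|<=|20| out[10]=400, r--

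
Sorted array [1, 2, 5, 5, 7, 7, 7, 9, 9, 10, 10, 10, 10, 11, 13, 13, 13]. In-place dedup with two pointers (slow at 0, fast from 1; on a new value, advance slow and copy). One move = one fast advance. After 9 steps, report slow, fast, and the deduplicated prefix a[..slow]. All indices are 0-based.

slow=5, fast=10, prefix=[1, 2, 5, 7, 9, 10]

(s=0,f=1) a[fast]=2≠a[slow]=1 write a[1]=2 → slow++,fast++
(s=1,f=2) a[fast]=5≠a[slow]=2 write a[2]=5 → slow++,fast++
(s=2,f=3) a[fast]=5=a[slow] dup → fast++
(s=2,f=4) a[fast]=7≠a[slow]=5 write a[3]=7 → slow++,fast++
(s=3,f=5) a[fast]=7=a[slow] dup → fast++
(s=3,f=6) a[fast]=7=a[slow] dup → fast++
(s=3,f=7) a[fast]=9≠a[slow]=7 write a[4]=9 → slow++,fast++
(s=4,f=8) a[fast]=9=a[slow] dup → fast++
(s=4,f=9) a[fast]=10≠a[slow]=9 write a[5]=10 → slow++,fast++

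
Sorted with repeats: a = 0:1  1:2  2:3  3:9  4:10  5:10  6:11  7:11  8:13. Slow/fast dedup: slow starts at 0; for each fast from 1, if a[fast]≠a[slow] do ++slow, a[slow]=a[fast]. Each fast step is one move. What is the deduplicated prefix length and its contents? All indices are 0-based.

slow=0 fast=1: a[fast]=2≠a[slow]=1 write a[1]=2, slow++,fast++
slow=1 fast=2: a[fast]=3≠a[slow]=2 write a[2]=3, slow++,fast++
slow=2 fast=3: a[fast]=9≠a[slow]=3 write a[3]=9, slow++,fast++
slow=3 fast=4: a[fast]=10≠a[slow]=9 write a[4]=10, slow++,fast++
slow=4 fast=5: a[fast]=10=a[slow] dup, fast++
slow=4 fast=6: a[fast]=11≠a[slow]=10 write a[5]=11, slow++,fast++
slow=5 fast=7: a[fast]=11=a[slow] dup, fast++
slow=5 fast=8: a[fast]=13≠a[slow]=11 write a[6]=13, slow++,fast++

length 7; prefix = [1, 2, 3, 9, 10, 11, 13]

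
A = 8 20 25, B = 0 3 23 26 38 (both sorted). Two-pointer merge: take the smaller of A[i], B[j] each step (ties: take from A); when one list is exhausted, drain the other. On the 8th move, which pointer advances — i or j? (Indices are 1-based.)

i=1 j=1: A[i]=8>B[j]=0 take 0, j++
i=1 j=2: A[i]=8>B[j]=3 take 3, j++
i=1 j=3: A[i]=8<=B[j]=23 take 8, i++
i=2 j=3: A[i]=20<=B[j]=23 take 20, i++
i=3 j=3: A[i]=25>B[j]=23 take 23, j++
i=3 j=4: A[i]=25<=B[j]=26 take 25, i++
i=4 j=4: A done, take B[j]=26, j++
i=4 j=5: A done, take B[j]=38, j++

j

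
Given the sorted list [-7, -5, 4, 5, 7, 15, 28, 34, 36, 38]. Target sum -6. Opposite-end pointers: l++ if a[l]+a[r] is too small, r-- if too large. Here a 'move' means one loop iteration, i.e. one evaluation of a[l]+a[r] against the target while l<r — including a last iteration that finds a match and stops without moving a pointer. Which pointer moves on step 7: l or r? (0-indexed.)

r

l=0 r=9: -7+38=31 >-6, r--
l=0 r=8: -7+36=29 >-6, r--
l=0 r=7: -7+34=27 >-6, r--
l=0 r=6: -7+28=21 >-6, r--
l=0 r=5: -7+15=8 >-6, r--
l=0 r=4: -7+7=0 >-6, r--
l=0 r=3: -7+5=-2 >-6, r--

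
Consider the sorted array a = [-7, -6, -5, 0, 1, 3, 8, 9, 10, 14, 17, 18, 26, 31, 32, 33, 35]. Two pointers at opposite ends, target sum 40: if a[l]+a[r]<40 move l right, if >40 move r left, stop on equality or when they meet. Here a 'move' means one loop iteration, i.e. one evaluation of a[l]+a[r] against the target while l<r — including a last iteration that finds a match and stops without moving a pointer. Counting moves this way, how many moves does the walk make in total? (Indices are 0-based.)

9 moves

l=0 r=16: -7+35=28 <40, l++
l=1 r=16: -6+35=29 <40, l++
l=2 r=16: -5+35=30 <40, l++
l=3 r=16: 0+35=35 <40, l++
l=4 r=16: 1+35=36 <40, l++
l=5 r=16: 3+35=38 <40, l++
l=6 r=16: 8+35=43 >40, r--
l=6 r=15: 8+33=41 >40, r--
l=6 r=14: 8+32=40, found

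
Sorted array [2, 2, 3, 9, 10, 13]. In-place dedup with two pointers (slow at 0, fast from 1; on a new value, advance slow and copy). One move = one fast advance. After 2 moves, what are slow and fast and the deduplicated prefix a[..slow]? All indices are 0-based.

slow=1, fast=3, prefix=[2, 3]

(s=0,f=1) a[fast]=2=a[slow] dup → fast++
(s=0,f=2) a[fast]=3≠a[slow]=2 write a[1]=3 → slow++,fast++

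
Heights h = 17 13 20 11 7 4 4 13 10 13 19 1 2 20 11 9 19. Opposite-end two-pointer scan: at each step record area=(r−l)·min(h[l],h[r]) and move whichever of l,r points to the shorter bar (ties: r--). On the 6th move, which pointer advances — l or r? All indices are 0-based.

l=0 r=16: min(17,19)*16=272 best=272 *, l++
l=1 r=16: min(13,19)*15=195 best=272, l++
l=2 r=16: min(20,19)*14=266 best=272, r--
l=2 r=15: min(20,9)*13=117 best=272, r--
l=2 r=14: min(20,11)*12=132 best=272, r--
l=2 r=13: min(20,20)*11=220 best=272, r--

r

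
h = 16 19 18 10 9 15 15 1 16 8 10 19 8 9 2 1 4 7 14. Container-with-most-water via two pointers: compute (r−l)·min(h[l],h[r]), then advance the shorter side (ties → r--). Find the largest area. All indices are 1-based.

[1,19] min(16,14)*18=252 best=252 * → r--
[1,18] min(16,7)*17=119 best=252 → r--
[1,17] min(16,4)*16=64 best=252 → r--
[1,16] min(16,1)*15=15 best=252 → r--
[1,15] min(16,2)*14=28 best=252 → r--
[1,14] min(16,9)*13=117 best=252 → r--
[1,13] min(16,8)*12=96 best=252 → r--
[1,12] min(16,19)*11=176 best=252 → l++
[2,12] min(19,19)*10=190 best=252 → r--
[2,11] min(19,10)*9=90 best=252 → r--
[2,10] min(19,8)*8=64 best=252 → r--
[2,9] min(19,16)*7=112 best=252 → r--
[2,8] min(19,1)*6=6 best=252 → r--
[2,7] min(19,15)*5=75 best=252 → r--
[2,6] min(19,15)*4=60 best=252 → r--
[2,5] min(19,9)*3=27 best=252 → r--
[2,4] min(19,10)*2=20 best=252 → r--
[2,3] min(19,18)*1=18 best=252 → r--

max area = 252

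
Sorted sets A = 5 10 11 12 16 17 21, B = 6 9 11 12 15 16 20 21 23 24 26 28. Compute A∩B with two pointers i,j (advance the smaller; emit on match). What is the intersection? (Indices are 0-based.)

i=0 j=0: 5<6, i++
i=1 j=0: 10>6, j++
i=1 j=1: 10>9, j++
i=1 j=2: 10<11, i++
i=2 j=2: 11==11 emit, i++,j++
i=3 j=3: 12==12 emit, i++,j++
i=4 j=4: 16>15, j++
i=4 j=5: 16==16 emit, i++,j++
i=5 j=6: 17<20, i++
i=6 j=6: 21>20, j++
i=6 j=7: 21==21 emit, i++,j++

intersection = [11, 12, 16, 21]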